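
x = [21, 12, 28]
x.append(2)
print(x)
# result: [21, 12, 28, 2]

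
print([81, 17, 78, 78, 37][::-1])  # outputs [37, 78, 78, 17, 81]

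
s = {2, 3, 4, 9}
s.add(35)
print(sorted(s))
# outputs [2, 3, 4, 9, 35]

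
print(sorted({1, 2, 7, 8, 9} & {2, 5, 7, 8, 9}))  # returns [2, 7, 8, 9]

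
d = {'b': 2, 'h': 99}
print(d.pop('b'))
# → 2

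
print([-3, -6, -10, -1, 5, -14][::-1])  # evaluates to [-14, 5, -1, -10, -6, -3]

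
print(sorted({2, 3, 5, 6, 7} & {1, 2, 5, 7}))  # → [2, 5, 7]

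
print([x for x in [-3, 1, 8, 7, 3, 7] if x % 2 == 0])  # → [8]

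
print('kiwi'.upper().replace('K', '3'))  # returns 3IWI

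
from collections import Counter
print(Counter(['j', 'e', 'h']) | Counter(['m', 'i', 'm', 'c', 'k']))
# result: Counter({'m': 2, 'j': 1, 'e': 1, 'h': 1, 'i': 1, 'c': 1, 'k': 1})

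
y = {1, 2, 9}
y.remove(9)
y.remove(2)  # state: {1}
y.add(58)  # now {1, 58}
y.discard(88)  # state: {1, 58}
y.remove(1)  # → {58}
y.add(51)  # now {51, 58}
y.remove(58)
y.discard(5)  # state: {51}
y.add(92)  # {51, 92}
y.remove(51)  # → {92}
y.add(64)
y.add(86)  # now {64, 86, 92}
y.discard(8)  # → {64, 86, 92}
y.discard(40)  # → {64, 86, 92}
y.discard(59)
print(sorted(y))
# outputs [64, 86, 92]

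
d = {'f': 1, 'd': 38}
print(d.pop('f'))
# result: 1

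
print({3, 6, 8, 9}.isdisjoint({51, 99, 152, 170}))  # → True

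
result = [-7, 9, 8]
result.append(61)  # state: [-7, 9, 8, 61]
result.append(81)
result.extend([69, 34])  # [-7, 9, 8, 61, 81, 69, 34]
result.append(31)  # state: [-7, 9, 8, 61, 81, 69, 34, 31]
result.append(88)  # [-7, 9, 8, 61, 81, 69, 34, 31, 88]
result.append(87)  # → [-7, 9, 8, 61, 81, 69, 34, 31, 88, 87]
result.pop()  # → 87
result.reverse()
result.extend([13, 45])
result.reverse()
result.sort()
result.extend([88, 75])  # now [-7, 8, 9, 13, 31, 34, 45, 61, 69, 81, 88, 88, 75]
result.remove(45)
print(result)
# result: [-7, 8, 9, 13, 31, 34, 61, 69, 81, 88, 88, 75]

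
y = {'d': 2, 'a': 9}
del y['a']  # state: {'d': 2}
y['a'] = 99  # {'d': 2, 'a': 99}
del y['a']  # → {'d': 2}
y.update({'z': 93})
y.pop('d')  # 2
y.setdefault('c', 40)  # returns 40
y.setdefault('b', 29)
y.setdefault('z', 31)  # 93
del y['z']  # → {'c': 40, 'b': 29}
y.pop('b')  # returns 29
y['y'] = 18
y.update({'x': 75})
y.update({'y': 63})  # {'c': 40, 'y': 63, 'x': 75}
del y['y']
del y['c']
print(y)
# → {'x': 75}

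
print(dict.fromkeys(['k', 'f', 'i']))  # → {'k': None, 'f': None, 'i': None}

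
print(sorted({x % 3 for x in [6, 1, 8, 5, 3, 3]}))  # [0, 1, 2]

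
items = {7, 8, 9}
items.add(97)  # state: {7, 8, 9, 97}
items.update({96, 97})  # {7, 8, 9, 96, 97}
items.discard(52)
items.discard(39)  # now {7, 8, 9, 96, 97}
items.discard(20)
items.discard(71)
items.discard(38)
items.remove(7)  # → {8, 9, 96, 97}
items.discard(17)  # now {8, 9, 96, 97}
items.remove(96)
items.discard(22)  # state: {8, 9, 97}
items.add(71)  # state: {8, 9, 71, 97}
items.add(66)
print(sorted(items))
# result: [8, 9, 66, 71, 97]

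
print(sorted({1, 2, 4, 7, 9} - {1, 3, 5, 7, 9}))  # [2, 4]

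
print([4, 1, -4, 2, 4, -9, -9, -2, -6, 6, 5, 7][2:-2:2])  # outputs [-4, 4, -9, -6]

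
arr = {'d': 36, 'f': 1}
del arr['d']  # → {'f': 1}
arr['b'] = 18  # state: {'f': 1, 'b': 18}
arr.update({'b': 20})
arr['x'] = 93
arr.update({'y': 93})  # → {'f': 1, 'b': 20, 'x': 93, 'y': 93}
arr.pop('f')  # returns 1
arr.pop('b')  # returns 20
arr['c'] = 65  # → {'x': 93, 'y': 93, 'c': 65}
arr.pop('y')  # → 93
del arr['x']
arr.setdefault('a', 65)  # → 65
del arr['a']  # {'c': 65}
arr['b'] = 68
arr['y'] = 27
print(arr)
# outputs {'c': 65, 'b': 68, 'y': 27}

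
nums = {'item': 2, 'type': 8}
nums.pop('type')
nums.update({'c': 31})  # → {'item': 2, 'c': 31}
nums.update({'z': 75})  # {'item': 2, 'c': 31, 'z': 75}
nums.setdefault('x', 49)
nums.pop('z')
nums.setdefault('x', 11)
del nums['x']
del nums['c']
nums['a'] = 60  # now {'item': 2, 'a': 60}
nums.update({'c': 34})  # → {'item': 2, 'a': 60, 'c': 34}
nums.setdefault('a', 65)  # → 60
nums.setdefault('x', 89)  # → 89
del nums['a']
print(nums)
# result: {'item': 2, 'c': 34, 'x': 89}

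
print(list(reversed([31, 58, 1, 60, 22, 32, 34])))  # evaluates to [34, 32, 22, 60, 1, 58, 31]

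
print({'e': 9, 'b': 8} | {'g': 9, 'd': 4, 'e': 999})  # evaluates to {'e': 999, 'b': 8, 'g': 9, 'd': 4}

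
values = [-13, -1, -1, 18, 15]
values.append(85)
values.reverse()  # [85, 15, 18, -1, -1, -13]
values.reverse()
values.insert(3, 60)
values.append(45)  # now [-13, -1, -1, 60, 18, 15, 85, 45]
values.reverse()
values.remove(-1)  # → [45, 85, 15, 18, 60, -1, -13]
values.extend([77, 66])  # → [45, 85, 15, 18, 60, -1, -13, 77, 66]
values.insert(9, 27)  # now [45, 85, 15, 18, 60, -1, -13, 77, 66, 27]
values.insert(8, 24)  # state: [45, 85, 15, 18, 60, -1, -13, 77, 24, 66, 27]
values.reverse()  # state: [27, 66, 24, 77, -13, -1, 60, 18, 15, 85, 45]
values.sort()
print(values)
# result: [-13, -1, 15, 18, 24, 27, 45, 60, 66, 77, 85]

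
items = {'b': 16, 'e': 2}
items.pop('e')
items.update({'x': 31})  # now {'b': 16, 'x': 31}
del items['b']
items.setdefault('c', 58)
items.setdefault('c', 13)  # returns 58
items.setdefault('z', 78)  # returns 78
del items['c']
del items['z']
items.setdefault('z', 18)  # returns 18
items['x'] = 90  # {'x': 90, 'z': 18}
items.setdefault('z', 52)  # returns 18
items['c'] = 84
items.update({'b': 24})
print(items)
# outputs {'x': 90, 'z': 18, 'c': 84, 'b': 24}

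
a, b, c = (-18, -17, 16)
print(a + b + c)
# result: -19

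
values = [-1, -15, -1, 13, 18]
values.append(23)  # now [-1, -15, -1, 13, 18, 23]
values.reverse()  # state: [23, 18, 13, -1, -15, -1]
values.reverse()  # [-1, -15, -1, 13, 18, 23]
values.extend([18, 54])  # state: [-1, -15, -1, 13, 18, 23, 18, 54]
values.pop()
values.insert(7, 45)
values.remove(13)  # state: [-1, -15, -1, 18, 23, 18, 45]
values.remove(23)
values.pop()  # 45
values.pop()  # 18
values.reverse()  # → [18, -1, -15, -1]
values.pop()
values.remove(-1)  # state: [18, -15]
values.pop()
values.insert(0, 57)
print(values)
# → [57, 18]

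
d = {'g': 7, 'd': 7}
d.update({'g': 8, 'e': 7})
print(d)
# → {'g': 8, 'd': 7, 'e': 7}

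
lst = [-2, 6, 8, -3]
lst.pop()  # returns -3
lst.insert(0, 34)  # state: [34, -2, 6, 8]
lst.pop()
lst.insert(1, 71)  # [34, 71, -2, 6]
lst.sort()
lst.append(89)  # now [-2, 6, 34, 71, 89]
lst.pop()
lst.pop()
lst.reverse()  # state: [34, 6, -2]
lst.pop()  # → -2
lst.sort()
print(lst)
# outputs [6, 34]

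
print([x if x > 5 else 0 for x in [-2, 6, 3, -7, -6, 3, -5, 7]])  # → [0, 6, 0, 0, 0, 0, 0, 7]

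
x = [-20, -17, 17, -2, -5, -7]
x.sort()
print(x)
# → [-20, -17, -7, -5, -2, 17]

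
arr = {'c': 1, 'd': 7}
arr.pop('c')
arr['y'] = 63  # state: {'d': 7, 'y': 63}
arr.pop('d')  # 7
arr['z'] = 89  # {'y': 63, 'z': 89}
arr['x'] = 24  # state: {'y': 63, 'z': 89, 'x': 24}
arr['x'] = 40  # {'y': 63, 'z': 89, 'x': 40}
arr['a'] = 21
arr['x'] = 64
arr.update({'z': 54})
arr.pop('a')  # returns 21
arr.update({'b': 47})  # {'y': 63, 'z': 54, 'x': 64, 'b': 47}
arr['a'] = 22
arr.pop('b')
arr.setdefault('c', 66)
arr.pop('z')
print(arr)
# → {'y': 63, 'x': 64, 'a': 22, 'c': 66}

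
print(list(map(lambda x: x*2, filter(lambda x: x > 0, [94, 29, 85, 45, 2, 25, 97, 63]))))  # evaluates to [188, 58, 170, 90, 4, 50, 194, 126]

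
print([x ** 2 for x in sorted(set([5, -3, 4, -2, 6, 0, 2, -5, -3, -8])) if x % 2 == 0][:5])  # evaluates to [64, 4, 0, 4, 16]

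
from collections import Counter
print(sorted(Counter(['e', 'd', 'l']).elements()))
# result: ['d', 'e', 'l']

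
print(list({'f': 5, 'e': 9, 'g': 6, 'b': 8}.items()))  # [('f', 5), ('e', 9), ('g', 6), ('b', 8)]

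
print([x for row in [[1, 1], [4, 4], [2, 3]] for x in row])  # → [1, 1, 4, 4, 2, 3]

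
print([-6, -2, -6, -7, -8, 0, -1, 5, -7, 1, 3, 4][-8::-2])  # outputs [-8, -6, -6]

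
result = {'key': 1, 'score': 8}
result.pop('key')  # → 1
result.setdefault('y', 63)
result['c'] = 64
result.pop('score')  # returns 8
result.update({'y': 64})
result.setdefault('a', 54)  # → 54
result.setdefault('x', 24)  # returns 24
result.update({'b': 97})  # {'y': 64, 'c': 64, 'a': 54, 'x': 24, 'b': 97}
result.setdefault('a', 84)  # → 54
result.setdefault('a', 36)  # 54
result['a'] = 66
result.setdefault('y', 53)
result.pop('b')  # 97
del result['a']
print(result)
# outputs {'y': 64, 'c': 64, 'x': 24}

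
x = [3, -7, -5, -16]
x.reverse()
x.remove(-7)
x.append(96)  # [-16, -5, 3, 96]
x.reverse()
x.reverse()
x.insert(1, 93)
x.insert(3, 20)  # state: [-16, 93, -5, 20, 3, 96]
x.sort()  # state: [-16, -5, 3, 20, 93, 96]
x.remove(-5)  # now [-16, 3, 20, 93, 96]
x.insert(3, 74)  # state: [-16, 3, 20, 74, 93, 96]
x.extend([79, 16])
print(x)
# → [-16, 3, 20, 74, 93, 96, 79, 16]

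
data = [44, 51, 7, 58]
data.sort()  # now [7, 44, 51, 58]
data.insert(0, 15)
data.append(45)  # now [15, 7, 44, 51, 58, 45]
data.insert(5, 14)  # [15, 7, 44, 51, 58, 14, 45]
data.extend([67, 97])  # [15, 7, 44, 51, 58, 14, 45, 67, 97]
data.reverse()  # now [97, 67, 45, 14, 58, 51, 44, 7, 15]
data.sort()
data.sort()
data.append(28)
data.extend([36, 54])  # [7, 14, 15, 44, 45, 51, 58, 67, 97, 28, 36, 54]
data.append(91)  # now [7, 14, 15, 44, 45, 51, 58, 67, 97, 28, 36, 54, 91]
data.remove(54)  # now [7, 14, 15, 44, 45, 51, 58, 67, 97, 28, 36, 91]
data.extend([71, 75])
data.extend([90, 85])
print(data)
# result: [7, 14, 15, 44, 45, 51, 58, 67, 97, 28, 36, 91, 71, 75, 90, 85]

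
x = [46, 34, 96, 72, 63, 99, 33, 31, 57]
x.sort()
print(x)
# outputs [31, 33, 34, 46, 57, 63, 72, 96, 99]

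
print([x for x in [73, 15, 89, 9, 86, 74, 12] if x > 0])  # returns [73, 15, 89, 9, 86, 74, 12]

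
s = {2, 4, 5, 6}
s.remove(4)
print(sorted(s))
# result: [2, 5, 6]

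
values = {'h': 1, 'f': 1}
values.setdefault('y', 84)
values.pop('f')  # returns 1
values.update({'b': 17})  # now {'h': 1, 'y': 84, 'b': 17}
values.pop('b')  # 17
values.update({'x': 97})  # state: {'h': 1, 'y': 84, 'x': 97}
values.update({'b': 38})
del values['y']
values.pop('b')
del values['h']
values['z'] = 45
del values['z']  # {'x': 97}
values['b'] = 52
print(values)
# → {'x': 97, 'b': 52}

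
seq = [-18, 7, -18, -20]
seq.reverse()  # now [-20, -18, 7, -18]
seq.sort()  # [-20, -18, -18, 7]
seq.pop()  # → 7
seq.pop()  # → -18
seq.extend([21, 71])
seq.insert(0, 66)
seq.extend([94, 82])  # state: [66, -20, -18, 21, 71, 94, 82]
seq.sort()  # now [-20, -18, 21, 66, 71, 82, 94]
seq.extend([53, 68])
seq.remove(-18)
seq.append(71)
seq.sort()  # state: [-20, 21, 53, 66, 68, 71, 71, 82, 94]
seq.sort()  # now [-20, 21, 53, 66, 68, 71, 71, 82, 94]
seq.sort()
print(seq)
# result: [-20, 21, 53, 66, 68, 71, 71, 82, 94]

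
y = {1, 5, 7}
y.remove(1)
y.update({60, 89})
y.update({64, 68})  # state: {5, 7, 60, 64, 68, 89}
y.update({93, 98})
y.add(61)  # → {5, 7, 60, 61, 64, 68, 89, 93, 98}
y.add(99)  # {5, 7, 60, 61, 64, 68, 89, 93, 98, 99}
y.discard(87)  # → {5, 7, 60, 61, 64, 68, 89, 93, 98, 99}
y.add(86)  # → {5, 7, 60, 61, 64, 68, 86, 89, 93, 98, 99}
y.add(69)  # {5, 7, 60, 61, 64, 68, 69, 86, 89, 93, 98, 99}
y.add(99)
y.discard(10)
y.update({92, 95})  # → {5, 7, 60, 61, 64, 68, 69, 86, 89, 92, 93, 95, 98, 99}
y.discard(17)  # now {5, 7, 60, 61, 64, 68, 69, 86, 89, 92, 93, 95, 98, 99}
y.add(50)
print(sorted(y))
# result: [5, 7, 50, 60, 61, 64, 68, 69, 86, 89, 92, 93, 95, 98, 99]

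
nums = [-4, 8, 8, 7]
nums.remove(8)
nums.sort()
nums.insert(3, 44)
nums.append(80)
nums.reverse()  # [80, 44, 8, 7, -4]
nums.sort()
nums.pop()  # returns 80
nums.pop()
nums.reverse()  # [8, 7, -4]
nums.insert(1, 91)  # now [8, 91, 7, -4]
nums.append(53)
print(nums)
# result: [8, 91, 7, -4, 53]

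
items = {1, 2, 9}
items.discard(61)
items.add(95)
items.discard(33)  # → {1, 2, 9, 95}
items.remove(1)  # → {2, 9, 95}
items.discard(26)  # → {2, 9, 95}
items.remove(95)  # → {2, 9}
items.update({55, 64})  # {2, 9, 55, 64}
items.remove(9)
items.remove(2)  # {55, 64}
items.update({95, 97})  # {55, 64, 95, 97}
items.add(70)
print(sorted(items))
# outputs [55, 64, 70, 95, 97]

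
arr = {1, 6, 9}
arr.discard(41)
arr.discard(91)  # {1, 6, 9}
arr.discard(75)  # {1, 6, 9}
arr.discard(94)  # {1, 6, 9}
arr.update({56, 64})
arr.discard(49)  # {1, 6, 9, 56, 64}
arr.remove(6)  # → {1, 9, 56, 64}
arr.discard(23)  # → {1, 9, 56, 64}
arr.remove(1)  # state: {9, 56, 64}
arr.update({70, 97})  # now {9, 56, 64, 70, 97}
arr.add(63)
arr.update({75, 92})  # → {9, 56, 63, 64, 70, 75, 92, 97}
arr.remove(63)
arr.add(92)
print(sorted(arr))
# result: [9, 56, 64, 70, 75, 92, 97]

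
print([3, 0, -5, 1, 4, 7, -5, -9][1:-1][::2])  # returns [0, 1, 7]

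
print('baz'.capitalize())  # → Baz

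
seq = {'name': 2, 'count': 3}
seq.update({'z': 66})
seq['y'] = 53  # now {'name': 2, 'count': 3, 'z': 66, 'y': 53}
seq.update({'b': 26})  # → {'name': 2, 'count': 3, 'z': 66, 'y': 53, 'b': 26}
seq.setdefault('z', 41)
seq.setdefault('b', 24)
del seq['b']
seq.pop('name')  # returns 2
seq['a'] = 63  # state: {'count': 3, 'z': 66, 'y': 53, 'a': 63}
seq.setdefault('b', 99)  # 99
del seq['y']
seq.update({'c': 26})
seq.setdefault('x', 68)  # 68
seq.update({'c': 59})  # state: {'count': 3, 'z': 66, 'a': 63, 'b': 99, 'c': 59, 'x': 68}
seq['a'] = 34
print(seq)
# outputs {'count': 3, 'z': 66, 'a': 34, 'b': 99, 'c': 59, 'x': 68}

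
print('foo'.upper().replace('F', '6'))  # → 6OO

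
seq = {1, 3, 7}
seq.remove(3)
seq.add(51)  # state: {1, 7, 51}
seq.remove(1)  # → {7, 51}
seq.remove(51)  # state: {7}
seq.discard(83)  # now {7}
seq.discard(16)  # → {7}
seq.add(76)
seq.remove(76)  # {7}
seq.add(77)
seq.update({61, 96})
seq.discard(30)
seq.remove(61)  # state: {7, 77, 96}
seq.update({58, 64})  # {7, 58, 64, 77, 96}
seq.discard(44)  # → {7, 58, 64, 77, 96}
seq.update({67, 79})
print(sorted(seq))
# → [7, 58, 64, 67, 77, 79, 96]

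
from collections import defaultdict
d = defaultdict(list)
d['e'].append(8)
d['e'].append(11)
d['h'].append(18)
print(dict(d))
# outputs {'e': [8, 11], 'h': [18]}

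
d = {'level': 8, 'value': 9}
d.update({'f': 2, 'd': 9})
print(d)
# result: {'level': 8, 'value': 9, 'f': 2, 'd': 9}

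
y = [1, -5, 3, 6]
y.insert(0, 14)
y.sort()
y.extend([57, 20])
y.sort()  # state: [-5, 1, 3, 6, 14, 20, 57]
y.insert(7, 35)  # [-5, 1, 3, 6, 14, 20, 57, 35]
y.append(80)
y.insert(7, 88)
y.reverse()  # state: [80, 35, 88, 57, 20, 14, 6, 3, 1, -5]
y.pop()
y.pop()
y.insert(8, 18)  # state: [80, 35, 88, 57, 20, 14, 6, 3, 18]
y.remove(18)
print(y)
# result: [80, 35, 88, 57, 20, 14, 6, 3]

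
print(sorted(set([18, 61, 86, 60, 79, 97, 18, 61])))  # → [18, 60, 61, 79, 86, 97]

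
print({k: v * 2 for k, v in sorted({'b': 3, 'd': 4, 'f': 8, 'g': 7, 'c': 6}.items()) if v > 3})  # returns {'c': 12, 'd': 8, 'f': 16, 'g': 14}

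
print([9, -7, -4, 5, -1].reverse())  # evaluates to None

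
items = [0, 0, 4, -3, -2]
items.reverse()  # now [-2, -3, 4, 0, 0]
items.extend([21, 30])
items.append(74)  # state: [-2, -3, 4, 0, 0, 21, 30, 74]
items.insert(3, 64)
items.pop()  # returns 74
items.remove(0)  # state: [-2, -3, 4, 64, 0, 21, 30]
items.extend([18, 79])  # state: [-2, -3, 4, 64, 0, 21, 30, 18, 79]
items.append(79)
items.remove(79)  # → [-2, -3, 4, 64, 0, 21, 30, 18, 79]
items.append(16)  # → [-2, -3, 4, 64, 0, 21, 30, 18, 79, 16]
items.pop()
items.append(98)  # [-2, -3, 4, 64, 0, 21, 30, 18, 79, 98]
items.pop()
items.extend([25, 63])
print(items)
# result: [-2, -3, 4, 64, 0, 21, 30, 18, 79, 25, 63]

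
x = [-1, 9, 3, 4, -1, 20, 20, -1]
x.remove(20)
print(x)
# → [-1, 9, 3, 4, -1, 20, -1]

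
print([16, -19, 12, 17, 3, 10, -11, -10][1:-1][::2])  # [-19, 17, 10]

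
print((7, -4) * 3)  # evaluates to (7, -4, 7, -4, 7, -4)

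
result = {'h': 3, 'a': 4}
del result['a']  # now {'h': 3}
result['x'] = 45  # {'h': 3, 'x': 45}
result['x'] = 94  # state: {'h': 3, 'x': 94}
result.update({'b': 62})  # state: {'h': 3, 'x': 94, 'b': 62}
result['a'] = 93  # {'h': 3, 'x': 94, 'b': 62, 'a': 93}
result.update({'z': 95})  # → {'h': 3, 'x': 94, 'b': 62, 'a': 93, 'z': 95}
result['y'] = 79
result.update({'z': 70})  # {'h': 3, 'x': 94, 'b': 62, 'a': 93, 'z': 70, 'y': 79}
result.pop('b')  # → 62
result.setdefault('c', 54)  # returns 54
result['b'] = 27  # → {'h': 3, 'x': 94, 'a': 93, 'z': 70, 'y': 79, 'c': 54, 'b': 27}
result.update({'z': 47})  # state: {'h': 3, 'x': 94, 'a': 93, 'z': 47, 'y': 79, 'c': 54, 'b': 27}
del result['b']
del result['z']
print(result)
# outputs {'h': 3, 'x': 94, 'a': 93, 'y': 79, 'c': 54}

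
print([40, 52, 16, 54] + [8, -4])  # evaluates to [40, 52, 16, 54, 8, -4]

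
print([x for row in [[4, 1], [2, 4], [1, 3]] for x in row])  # [4, 1, 2, 4, 1, 3]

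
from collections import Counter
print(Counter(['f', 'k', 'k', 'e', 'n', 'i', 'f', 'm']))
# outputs Counter({'f': 2, 'k': 2, 'e': 1, 'n': 1, 'i': 1, 'm': 1})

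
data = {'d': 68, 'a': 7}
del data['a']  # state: {'d': 68}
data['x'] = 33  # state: {'d': 68, 'x': 33}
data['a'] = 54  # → {'d': 68, 'x': 33, 'a': 54}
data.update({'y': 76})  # {'d': 68, 'x': 33, 'a': 54, 'y': 76}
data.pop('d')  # 68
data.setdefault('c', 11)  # 11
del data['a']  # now {'x': 33, 'y': 76, 'c': 11}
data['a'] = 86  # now {'x': 33, 'y': 76, 'c': 11, 'a': 86}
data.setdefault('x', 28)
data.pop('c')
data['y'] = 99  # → {'x': 33, 'y': 99, 'a': 86}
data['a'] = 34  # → {'x': 33, 'y': 99, 'a': 34}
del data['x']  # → {'y': 99, 'a': 34}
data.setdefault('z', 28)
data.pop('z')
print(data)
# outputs {'y': 99, 'a': 34}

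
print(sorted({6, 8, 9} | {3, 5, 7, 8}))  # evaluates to [3, 5, 6, 7, 8, 9]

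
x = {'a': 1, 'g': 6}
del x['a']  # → {'g': 6}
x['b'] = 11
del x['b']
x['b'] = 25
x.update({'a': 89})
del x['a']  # {'g': 6, 'b': 25}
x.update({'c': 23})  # {'g': 6, 'b': 25, 'c': 23}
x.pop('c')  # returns 23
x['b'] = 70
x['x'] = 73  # {'g': 6, 'b': 70, 'x': 73}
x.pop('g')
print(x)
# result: {'b': 70, 'x': 73}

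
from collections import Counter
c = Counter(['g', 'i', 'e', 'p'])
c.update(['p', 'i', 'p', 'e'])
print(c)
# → Counter({'p': 3, 'i': 2, 'e': 2, 'g': 1})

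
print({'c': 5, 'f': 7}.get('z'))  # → None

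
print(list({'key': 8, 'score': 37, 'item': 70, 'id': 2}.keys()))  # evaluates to ['key', 'score', 'item', 'id']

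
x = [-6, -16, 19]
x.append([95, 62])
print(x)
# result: [-6, -16, 19, [95, 62]]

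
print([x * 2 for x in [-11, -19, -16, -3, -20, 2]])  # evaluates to [-22, -38, -32, -6, -40, 4]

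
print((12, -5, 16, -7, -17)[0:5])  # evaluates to (12, -5, 16, -7, -17)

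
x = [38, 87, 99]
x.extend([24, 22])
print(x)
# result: [38, 87, 99, 24, 22]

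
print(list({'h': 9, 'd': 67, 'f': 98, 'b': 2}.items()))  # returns [('h', 9), ('d', 67), ('f', 98), ('b', 2)]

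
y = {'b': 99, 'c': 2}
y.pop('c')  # 2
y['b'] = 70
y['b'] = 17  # {'b': 17}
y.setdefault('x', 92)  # 92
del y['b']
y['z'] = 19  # {'x': 92, 'z': 19}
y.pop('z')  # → 19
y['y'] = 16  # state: {'x': 92, 'y': 16}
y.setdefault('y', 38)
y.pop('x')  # 92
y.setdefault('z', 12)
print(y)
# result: {'y': 16, 'z': 12}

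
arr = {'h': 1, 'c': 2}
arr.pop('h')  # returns 1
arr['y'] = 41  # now {'c': 2, 'y': 41}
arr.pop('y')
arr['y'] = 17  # {'c': 2, 'y': 17}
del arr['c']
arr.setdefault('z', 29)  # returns 29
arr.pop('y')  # 17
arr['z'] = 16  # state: {'z': 16}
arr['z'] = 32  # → {'z': 32}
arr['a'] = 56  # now {'z': 32, 'a': 56}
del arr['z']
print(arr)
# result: {'a': 56}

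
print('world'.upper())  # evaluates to WORLD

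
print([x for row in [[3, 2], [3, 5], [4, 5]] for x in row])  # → [3, 2, 3, 5, 4, 5]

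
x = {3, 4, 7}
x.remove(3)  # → {4, 7}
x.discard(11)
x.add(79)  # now {4, 7, 79}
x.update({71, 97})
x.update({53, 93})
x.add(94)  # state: {4, 7, 53, 71, 79, 93, 94, 97}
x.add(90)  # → {4, 7, 53, 71, 79, 90, 93, 94, 97}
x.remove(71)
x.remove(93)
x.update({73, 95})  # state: {4, 7, 53, 73, 79, 90, 94, 95, 97}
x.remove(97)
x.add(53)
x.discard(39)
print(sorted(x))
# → [4, 7, 53, 73, 79, 90, 94, 95]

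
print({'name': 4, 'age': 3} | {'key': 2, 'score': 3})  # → {'name': 4, 'age': 3, 'key': 2, 'score': 3}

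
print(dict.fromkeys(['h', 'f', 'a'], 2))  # {'h': 2, 'f': 2, 'a': 2}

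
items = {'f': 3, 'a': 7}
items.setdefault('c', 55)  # 55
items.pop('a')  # 7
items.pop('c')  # 55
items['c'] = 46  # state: {'f': 3, 'c': 46}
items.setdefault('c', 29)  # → 46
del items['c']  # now {'f': 3}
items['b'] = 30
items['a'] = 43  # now {'f': 3, 'b': 30, 'a': 43}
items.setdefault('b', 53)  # 30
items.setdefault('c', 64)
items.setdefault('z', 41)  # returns 41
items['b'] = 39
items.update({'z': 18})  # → {'f': 3, 'b': 39, 'a': 43, 'c': 64, 'z': 18}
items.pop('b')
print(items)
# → {'f': 3, 'a': 43, 'c': 64, 'z': 18}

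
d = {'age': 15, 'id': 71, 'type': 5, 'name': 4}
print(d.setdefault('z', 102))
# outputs 102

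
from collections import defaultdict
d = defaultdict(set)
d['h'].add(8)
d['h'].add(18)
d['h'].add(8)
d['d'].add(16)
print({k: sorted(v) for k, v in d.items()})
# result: {'h': [8, 18], 'd': [16]}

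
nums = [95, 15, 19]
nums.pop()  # 19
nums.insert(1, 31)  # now [95, 31, 15]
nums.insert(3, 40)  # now [95, 31, 15, 40]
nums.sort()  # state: [15, 31, 40, 95]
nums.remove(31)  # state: [15, 40, 95]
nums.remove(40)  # [15, 95]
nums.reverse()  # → [95, 15]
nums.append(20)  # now [95, 15, 20]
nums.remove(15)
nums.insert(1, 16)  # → [95, 16, 20]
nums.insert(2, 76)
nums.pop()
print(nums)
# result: [95, 16, 76]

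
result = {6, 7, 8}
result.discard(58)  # {6, 7, 8}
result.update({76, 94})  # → {6, 7, 8, 76, 94}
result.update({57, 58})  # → {6, 7, 8, 57, 58, 76, 94}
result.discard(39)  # {6, 7, 8, 57, 58, 76, 94}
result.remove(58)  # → {6, 7, 8, 57, 76, 94}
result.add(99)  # {6, 7, 8, 57, 76, 94, 99}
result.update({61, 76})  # {6, 7, 8, 57, 61, 76, 94, 99}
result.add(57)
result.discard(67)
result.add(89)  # {6, 7, 8, 57, 61, 76, 89, 94, 99}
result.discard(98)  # {6, 7, 8, 57, 61, 76, 89, 94, 99}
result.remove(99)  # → {6, 7, 8, 57, 61, 76, 89, 94}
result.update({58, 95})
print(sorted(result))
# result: [6, 7, 8, 57, 58, 61, 76, 89, 94, 95]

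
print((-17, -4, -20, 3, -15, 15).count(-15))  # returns 1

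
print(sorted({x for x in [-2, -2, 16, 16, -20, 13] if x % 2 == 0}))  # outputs [-20, -2, 16]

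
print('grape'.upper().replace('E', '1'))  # GRAP1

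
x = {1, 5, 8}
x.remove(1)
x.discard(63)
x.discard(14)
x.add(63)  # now {5, 8, 63}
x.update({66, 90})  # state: {5, 8, 63, 66, 90}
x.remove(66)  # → {5, 8, 63, 90}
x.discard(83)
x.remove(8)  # {5, 63, 90}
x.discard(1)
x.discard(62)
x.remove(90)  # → {5, 63}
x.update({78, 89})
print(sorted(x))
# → [5, 63, 78, 89]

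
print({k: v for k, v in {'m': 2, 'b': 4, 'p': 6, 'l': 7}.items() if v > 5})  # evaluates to {'p': 6, 'l': 7}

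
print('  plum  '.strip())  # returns plum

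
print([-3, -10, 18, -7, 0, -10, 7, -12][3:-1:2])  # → [-7, -10]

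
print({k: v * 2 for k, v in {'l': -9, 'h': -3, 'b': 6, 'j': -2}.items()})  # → {'l': -18, 'h': -6, 'b': 12, 'j': -4}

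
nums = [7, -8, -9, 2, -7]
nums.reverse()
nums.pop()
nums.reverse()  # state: [-8, -9, 2, -7]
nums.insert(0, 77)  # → [77, -8, -9, 2, -7]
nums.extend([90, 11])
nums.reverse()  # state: [11, 90, -7, 2, -9, -8, 77]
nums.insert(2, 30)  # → [11, 90, 30, -7, 2, -9, -8, 77]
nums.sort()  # [-9, -8, -7, 2, 11, 30, 77, 90]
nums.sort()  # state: [-9, -8, -7, 2, 11, 30, 77, 90]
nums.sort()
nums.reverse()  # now [90, 77, 30, 11, 2, -7, -8, -9]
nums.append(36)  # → [90, 77, 30, 11, 2, -7, -8, -9, 36]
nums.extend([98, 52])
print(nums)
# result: [90, 77, 30, 11, 2, -7, -8, -9, 36, 98, 52]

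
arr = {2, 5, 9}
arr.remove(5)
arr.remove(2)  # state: {9}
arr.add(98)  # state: {9, 98}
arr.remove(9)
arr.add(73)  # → {73, 98}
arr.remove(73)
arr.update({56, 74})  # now {56, 74, 98}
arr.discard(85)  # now {56, 74, 98}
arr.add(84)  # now {56, 74, 84, 98}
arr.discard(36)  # {56, 74, 84, 98}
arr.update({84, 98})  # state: {56, 74, 84, 98}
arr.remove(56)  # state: {74, 84, 98}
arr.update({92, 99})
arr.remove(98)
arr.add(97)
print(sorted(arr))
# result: [74, 84, 92, 97, 99]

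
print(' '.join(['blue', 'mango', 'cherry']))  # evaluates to blue mango cherry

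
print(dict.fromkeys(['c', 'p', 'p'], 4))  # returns {'c': 4, 'p': 4}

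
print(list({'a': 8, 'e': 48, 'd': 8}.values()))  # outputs [8, 48, 8]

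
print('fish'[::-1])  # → hsif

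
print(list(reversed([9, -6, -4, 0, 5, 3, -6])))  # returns [-6, 3, 5, 0, -4, -6, 9]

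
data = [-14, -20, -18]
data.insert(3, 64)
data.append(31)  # [-14, -20, -18, 64, 31]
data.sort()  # [-20, -18, -14, 31, 64]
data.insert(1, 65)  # [-20, 65, -18, -14, 31, 64]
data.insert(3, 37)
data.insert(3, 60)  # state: [-20, 65, -18, 60, 37, -14, 31, 64]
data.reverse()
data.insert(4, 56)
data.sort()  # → [-20, -18, -14, 31, 37, 56, 60, 64, 65]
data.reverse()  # [65, 64, 60, 56, 37, 31, -14, -18, -20]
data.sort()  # [-20, -18, -14, 31, 37, 56, 60, 64, 65]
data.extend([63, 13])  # [-20, -18, -14, 31, 37, 56, 60, 64, 65, 63, 13]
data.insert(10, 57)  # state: [-20, -18, -14, 31, 37, 56, 60, 64, 65, 63, 57, 13]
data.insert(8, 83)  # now [-20, -18, -14, 31, 37, 56, 60, 64, 83, 65, 63, 57, 13]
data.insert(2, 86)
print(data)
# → [-20, -18, 86, -14, 31, 37, 56, 60, 64, 83, 65, 63, 57, 13]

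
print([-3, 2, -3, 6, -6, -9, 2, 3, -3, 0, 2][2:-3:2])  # [-3, -6, 2]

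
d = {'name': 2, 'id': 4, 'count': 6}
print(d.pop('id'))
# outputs 4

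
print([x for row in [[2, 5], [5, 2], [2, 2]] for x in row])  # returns [2, 5, 5, 2, 2, 2]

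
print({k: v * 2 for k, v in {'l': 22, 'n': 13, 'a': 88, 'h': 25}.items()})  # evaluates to {'l': 44, 'n': 26, 'a': 176, 'h': 50}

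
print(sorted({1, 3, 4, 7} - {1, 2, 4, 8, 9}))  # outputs [3, 7]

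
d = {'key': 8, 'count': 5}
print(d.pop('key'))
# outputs 8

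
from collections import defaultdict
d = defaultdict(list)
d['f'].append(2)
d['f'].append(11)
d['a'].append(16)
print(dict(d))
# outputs {'f': [2, 11], 'a': [16]}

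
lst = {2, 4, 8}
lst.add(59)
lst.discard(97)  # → {2, 4, 8, 59}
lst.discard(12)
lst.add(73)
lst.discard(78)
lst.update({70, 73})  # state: {2, 4, 8, 59, 70, 73}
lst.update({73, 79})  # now {2, 4, 8, 59, 70, 73, 79}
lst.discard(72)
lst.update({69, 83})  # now {2, 4, 8, 59, 69, 70, 73, 79, 83}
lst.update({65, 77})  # {2, 4, 8, 59, 65, 69, 70, 73, 77, 79, 83}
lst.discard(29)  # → {2, 4, 8, 59, 65, 69, 70, 73, 77, 79, 83}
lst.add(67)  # {2, 4, 8, 59, 65, 67, 69, 70, 73, 77, 79, 83}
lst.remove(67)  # {2, 4, 8, 59, 65, 69, 70, 73, 77, 79, 83}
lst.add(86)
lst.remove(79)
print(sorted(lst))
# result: [2, 4, 8, 59, 65, 69, 70, 73, 77, 83, 86]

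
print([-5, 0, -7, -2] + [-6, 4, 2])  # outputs [-5, 0, -7, -2, -6, 4, 2]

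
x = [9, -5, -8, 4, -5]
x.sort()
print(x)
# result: [-8, -5, -5, 4, 9]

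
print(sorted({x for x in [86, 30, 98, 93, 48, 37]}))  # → [30, 37, 48, 86, 93, 98]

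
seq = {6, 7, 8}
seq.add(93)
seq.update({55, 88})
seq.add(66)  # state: {6, 7, 8, 55, 66, 88, 93}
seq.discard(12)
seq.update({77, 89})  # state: {6, 7, 8, 55, 66, 77, 88, 89, 93}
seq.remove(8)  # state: {6, 7, 55, 66, 77, 88, 89, 93}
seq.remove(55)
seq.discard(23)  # {6, 7, 66, 77, 88, 89, 93}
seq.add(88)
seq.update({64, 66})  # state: {6, 7, 64, 66, 77, 88, 89, 93}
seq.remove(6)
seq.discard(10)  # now {7, 64, 66, 77, 88, 89, 93}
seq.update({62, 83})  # {7, 62, 64, 66, 77, 83, 88, 89, 93}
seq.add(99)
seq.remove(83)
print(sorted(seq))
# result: [7, 62, 64, 66, 77, 88, 89, 93, 99]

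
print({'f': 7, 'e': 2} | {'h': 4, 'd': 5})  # {'f': 7, 'e': 2, 'h': 4, 'd': 5}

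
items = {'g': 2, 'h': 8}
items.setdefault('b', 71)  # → 71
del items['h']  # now {'g': 2, 'b': 71}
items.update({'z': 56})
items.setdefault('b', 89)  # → 71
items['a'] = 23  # {'g': 2, 'b': 71, 'z': 56, 'a': 23}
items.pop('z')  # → 56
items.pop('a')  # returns 23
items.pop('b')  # 71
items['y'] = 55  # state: {'g': 2, 'y': 55}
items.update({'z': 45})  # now {'g': 2, 'y': 55, 'z': 45}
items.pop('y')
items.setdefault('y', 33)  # 33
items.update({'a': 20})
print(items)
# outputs {'g': 2, 'z': 45, 'y': 33, 'a': 20}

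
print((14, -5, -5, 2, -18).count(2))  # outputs 1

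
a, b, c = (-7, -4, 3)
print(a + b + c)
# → -8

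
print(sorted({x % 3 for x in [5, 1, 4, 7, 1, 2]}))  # [1, 2]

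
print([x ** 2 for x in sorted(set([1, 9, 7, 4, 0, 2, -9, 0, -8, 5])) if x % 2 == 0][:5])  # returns [64, 0, 4, 16]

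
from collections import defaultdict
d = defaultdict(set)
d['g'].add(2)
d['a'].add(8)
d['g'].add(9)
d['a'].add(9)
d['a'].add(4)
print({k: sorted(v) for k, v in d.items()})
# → {'g': [2, 9], 'a': [4, 8, 9]}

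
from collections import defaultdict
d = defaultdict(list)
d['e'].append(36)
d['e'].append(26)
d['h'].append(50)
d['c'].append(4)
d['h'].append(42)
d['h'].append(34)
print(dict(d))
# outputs {'e': [36, 26], 'h': [50, 42, 34], 'c': [4]}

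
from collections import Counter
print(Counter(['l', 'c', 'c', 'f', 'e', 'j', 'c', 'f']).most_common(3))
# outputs [('c', 3), ('f', 2), ('l', 1)]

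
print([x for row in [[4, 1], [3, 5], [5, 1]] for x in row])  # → [4, 1, 3, 5, 5, 1]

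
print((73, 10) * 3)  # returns (73, 10, 73, 10, 73, 10)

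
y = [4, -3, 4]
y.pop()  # 4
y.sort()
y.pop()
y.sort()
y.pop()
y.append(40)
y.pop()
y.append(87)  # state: [87]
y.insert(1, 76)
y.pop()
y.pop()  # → 87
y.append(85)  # [85]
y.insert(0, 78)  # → [78, 85]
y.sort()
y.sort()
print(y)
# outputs [78, 85]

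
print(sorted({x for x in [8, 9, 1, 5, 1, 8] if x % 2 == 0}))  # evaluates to [8]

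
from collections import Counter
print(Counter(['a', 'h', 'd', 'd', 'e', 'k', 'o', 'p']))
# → Counter({'d': 2, 'a': 1, 'h': 1, 'e': 1, 'k': 1, 'o': 1, 'p': 1})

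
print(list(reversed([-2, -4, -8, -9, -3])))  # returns [-3, -9, -8, -4, -2]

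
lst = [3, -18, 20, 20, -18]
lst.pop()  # -18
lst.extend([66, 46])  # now [3, -18, 20, 20, 66, 46]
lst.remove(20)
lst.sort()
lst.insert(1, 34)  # [-18, 34, 3, 20, 46, 66]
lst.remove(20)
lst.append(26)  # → [-18, 34, 3, 46, 66, 26]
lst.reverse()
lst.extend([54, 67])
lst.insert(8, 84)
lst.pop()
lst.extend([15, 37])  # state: [26, 66, 46, 3, 34, -18, 54, 67, 15, 37]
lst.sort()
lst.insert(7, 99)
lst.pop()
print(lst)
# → [-18, 3, 15, 26, 34, 37, 46, 99, 54, 66]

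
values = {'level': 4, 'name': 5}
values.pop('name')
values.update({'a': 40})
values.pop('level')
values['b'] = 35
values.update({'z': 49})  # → {'a': 40, 'b': 35, 'z': 49}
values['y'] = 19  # {'a': 40, 'b': 35, 'z': 49, 'y': 19}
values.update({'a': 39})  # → {'a': 39, 'b': 35, 'z': 49, 'y': 19}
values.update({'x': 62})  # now {'a': 39, 'b': 35, 'z': 49, 'y': 19, 'x': 62}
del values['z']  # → {'a': 39, 'b': 35, 'y': 19, 'x': 62}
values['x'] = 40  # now {'a': 39, 'b': 35, 'y': 19, 'x': 40}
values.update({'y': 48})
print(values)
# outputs {'a': 39, 'b': 35, 'y': 48, 'x': 40}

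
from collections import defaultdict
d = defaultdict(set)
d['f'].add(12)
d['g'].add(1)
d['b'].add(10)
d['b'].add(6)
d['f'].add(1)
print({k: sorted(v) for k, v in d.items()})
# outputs {'f': [1, 12], 'g': [1], 'b': [6, 10]}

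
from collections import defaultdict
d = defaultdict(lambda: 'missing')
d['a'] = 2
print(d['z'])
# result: missing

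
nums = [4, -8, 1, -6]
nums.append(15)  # [4, -8, 1, -6, 15]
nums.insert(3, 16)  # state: [4, -8, 1, 16, -6, 15]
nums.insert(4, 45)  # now [4, -8, 1, 16, 45, -6, 15]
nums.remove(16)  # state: [4, -8, 1, 45, -6, 15]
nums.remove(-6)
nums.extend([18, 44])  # [4, -8, 1, 45, 15, 18, 44]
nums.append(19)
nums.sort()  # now [-8, 1, 4, 15, 18, 19, 44, 45]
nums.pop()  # 45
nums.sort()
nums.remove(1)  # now [-8, 4, 15, 18, 19, 44]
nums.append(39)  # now [-8, 4, 15, 18, 19, 44, 39]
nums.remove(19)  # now [-8, 4, 15, 18, 44, 39]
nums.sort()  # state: [-8, 4, 15, 18, 39, 44]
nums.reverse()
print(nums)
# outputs [44, 39, 18, 15, 4, -8]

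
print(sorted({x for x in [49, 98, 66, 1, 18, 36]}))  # [1, 18, 36, 49, 66, 98]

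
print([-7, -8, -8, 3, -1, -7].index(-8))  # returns 1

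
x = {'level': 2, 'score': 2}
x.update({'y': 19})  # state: {'level': 2, 'score': 2, 'y': 19}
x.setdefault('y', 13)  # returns 19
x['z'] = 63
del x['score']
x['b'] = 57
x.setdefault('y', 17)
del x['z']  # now {'level': 2, 'y': 19, 'b': 57}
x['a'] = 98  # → {'level': 2, 'y': 19, 'b': 57, 'a': 98}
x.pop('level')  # 2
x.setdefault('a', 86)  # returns 98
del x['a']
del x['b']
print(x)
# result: {'y': 19}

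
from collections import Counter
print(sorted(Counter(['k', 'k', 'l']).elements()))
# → ['k', 'k', 'l']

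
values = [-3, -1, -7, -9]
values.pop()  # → -9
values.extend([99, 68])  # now [-3, -1, -7, 99, 68]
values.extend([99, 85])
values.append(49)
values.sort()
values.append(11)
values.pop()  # 11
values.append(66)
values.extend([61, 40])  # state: [-7, -3, -1, 49, 68, 85, 99, 99, 66, 61, 40]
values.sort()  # [-7, -3, -1, 40, 49, 61, 66, 68, 85, 99, 99]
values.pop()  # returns 99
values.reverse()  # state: [99, 85, 68, 66, 61, 49, 40, -1, -3, -7]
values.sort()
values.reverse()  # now [99, 85, 68, 66, 61, 49, 40, -1, -3, -7]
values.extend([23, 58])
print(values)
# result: [99, 85, 68, 66, 61, 49, 40, -1, -3, -7, 23, 58]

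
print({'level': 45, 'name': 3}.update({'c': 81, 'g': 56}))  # None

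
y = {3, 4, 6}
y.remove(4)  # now {3, 6}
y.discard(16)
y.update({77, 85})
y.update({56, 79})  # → {3, 6, 56, 77, 79, 85}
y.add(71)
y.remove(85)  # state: {3, 6, 56, 71, 77, 79}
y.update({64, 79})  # {3, 6, 56, 64, 71, 77, 79}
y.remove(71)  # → {3, 6, 56, 64, 77, 79}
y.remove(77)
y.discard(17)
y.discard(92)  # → {3, 6, 56, 64, 79}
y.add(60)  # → {3, 6, 56, 60, 64, 79}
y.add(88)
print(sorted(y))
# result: [3, 6, 56, 60, 64, 79, 88]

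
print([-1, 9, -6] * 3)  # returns [-1, 9, -6, -1, 9, -6, -1, 9, -6]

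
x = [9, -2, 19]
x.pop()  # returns 19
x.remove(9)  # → [-2]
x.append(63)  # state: [-2, 63]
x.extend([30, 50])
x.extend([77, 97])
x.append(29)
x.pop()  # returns 29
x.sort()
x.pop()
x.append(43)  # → [-2, 30, 50, 63, 77, 43]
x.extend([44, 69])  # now [-2, 30, 50, 63, 77, 43, 44, 69]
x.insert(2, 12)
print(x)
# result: [-2, 30, 12, 50, 63, 77, 43, 44, 69]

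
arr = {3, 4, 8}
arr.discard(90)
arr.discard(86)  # {3, 4, 8}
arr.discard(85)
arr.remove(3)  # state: {4, 8}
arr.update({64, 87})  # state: {4, 8, 64, 87}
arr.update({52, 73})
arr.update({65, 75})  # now {4, 8, 52, 64, 65, 73, 75, 87}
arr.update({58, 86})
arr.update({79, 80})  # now {4, 8, 52, 58, 64, 65, 73, 75, 79, 80, 86, 87}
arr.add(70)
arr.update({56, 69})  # {4, 8, 52, 56, 58, 64, 65, 69, 70, 73, 75, 79, 80, 86, 87}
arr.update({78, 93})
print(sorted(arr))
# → [4, 8, 52, 56, 58, 64, 65, 69, 70, 73, 75, 78, 79, 80, 86, 87, 93]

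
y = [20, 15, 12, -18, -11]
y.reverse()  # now [-11, -18, 12, 15, 20]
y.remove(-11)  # [-18, 12, 15, 20]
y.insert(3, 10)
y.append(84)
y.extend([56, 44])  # [-18, 12, 15, 10, 20, 84, 56, 44]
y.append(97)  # [-18, 12, 15, 10, 20, 84, 56, 44, 97]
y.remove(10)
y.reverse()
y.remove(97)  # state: [44, 56, 84, 20, 15, 12, -18]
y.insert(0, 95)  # [95, 44, 56, 84, 20, 15, 12, -18]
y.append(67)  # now [95, 44, 56, 84, 20, 15, 12, -18, 67]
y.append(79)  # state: [95, 44, 56, 84, 20, 15, 12, -18, 67, 79]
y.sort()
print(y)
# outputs [-18, 12, 15, 20, 44, 56, 67, 79, 84, 95]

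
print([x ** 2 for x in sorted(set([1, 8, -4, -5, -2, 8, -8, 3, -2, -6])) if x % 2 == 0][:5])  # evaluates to [64, 36, 16, 4, 64]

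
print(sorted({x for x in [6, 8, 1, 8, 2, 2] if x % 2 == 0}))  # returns [2, 6, 8]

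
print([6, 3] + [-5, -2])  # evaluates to [6, 3, -5, -2]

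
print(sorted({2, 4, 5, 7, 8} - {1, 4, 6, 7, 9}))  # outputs [2, 5, 8]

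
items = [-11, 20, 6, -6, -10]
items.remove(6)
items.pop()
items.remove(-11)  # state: [20, -6]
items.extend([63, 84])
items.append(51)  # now [20, -6, 63, 84, 51]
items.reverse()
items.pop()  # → 20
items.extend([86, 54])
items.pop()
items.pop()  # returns 86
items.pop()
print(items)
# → [51, 84, 63]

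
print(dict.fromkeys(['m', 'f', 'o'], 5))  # {'m': 5, 'f': 5, 'o': 5}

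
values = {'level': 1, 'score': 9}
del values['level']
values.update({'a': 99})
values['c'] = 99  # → {'score': 9, 'a': 99, 'c': 99}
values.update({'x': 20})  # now {'score': 9, 'a': 99, 'c': 99, 'x': 20}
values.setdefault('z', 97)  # 97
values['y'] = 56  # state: {'score': 9, 'a': 99, 'c': 99, 'x': 20, 'z': 97, 'y': 56}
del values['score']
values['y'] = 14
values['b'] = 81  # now {'a': 99, 'c': 99, 'x': 20, 'z': 97, 'y': 14, 'b': 81}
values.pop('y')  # 14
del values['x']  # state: {'a': 99, 'c': 99, 'z': 97, 'b': 81}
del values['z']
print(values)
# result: {'a': 99, 'c': 99, 'b': 81}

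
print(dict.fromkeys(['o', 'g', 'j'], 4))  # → {'o': 4, 'g': 4, 'j': 4}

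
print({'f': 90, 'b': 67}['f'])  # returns 90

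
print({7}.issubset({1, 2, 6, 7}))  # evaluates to True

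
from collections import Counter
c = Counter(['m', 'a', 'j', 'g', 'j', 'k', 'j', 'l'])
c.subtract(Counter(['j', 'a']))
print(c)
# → Counter({'j': 2, 'm': 1, 'g': 1, 'k': 1, 'l': 1, 'a': 0})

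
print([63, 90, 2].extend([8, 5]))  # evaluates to None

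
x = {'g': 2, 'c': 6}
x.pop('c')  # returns 6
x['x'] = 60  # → {'g': 2, 'x': 60}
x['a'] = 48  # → {'g': 2, 'x': 60, 'a': 48}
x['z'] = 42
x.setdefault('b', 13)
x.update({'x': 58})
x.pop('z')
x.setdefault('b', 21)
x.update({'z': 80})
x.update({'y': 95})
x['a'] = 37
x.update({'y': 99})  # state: {'g': 2, 'x': 58, 'a': 37, 'b': 13, 'z': 80, 'y': 99}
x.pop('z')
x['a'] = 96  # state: {'g': 2, 'x': 58, 'a': 96, 'b': 13, 'y': 99}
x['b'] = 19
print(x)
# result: {'g': 2, 'x': 58, 'a': 96, 'b': 19, 'y': 99}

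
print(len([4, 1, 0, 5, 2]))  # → 5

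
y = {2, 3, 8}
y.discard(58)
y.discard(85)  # {2, 3, 8}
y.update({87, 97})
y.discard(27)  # {2, 3, 8, 87, 97}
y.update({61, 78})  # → {2, 3, 8, 61, 78, 87, 97}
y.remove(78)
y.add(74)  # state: {2, 3, 8, 61, 74, 87, 97}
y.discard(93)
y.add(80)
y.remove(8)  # {2, 3, 61, 74, 80, 87, 97}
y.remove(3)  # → {2, 61, 74, 80, 87, 97}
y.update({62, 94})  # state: {2, 61, 62, 74, 80, 87, 94, 97}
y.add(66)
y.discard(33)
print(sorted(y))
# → [2, 61, 62, 66, 74, 80, 87, 94, 97]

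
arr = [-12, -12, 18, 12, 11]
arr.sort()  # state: [-12, -12, 11, 12, 18]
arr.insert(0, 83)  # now [83, -12, -12, 11, 12, 18]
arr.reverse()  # [18, 12, 11, -12, -12, 83]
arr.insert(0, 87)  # [87, 18, 12, 11, -12, -12, 83]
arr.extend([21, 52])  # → [87, 18, 12, 11, -12, -12, 83, 21, 52]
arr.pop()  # 52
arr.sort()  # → [-12, -12, 11, 12, 18, 21, 83, 87]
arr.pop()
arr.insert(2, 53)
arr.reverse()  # [83, 21, 18, 12, 11, 53, -12, -12]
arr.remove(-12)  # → [83, 21, 18, 12, 11, 53, -12]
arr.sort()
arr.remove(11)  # [-12, 12, 18, 21, 53, 83]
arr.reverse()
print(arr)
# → [83, 53, 21, 18, 12, -12]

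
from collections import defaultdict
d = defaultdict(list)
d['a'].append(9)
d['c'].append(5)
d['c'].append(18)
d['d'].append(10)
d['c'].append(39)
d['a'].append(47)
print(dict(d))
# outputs {'a': [9, 47], 'c': [5, 18, 39], 'd': [10]}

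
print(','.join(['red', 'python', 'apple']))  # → red,python,apple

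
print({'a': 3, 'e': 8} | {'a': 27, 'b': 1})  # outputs {'a': 27, 'e': 8, 'b': 1}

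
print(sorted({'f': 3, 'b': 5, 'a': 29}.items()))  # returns [('a', 29), ('b', 5), ('f', 3)]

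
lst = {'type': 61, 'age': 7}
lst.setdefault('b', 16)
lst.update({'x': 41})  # {'type': 61, 'age': 7, 'b': 16, 'x': 41}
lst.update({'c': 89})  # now {'type': 61, 'age': 7, 'b': 16, 'x': 41, 'c': 89}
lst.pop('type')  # 61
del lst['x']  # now {'age': 7, 'b': 16, 'c': 89}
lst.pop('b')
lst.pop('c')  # 89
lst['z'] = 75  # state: {'age': 7, 'z': 75}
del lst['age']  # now {'z': 75}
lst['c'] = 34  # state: {'z': 75, 'c': 34}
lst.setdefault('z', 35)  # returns 75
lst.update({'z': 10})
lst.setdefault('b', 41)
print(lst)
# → {'z': 10, 'c': 34, 'b': 41}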